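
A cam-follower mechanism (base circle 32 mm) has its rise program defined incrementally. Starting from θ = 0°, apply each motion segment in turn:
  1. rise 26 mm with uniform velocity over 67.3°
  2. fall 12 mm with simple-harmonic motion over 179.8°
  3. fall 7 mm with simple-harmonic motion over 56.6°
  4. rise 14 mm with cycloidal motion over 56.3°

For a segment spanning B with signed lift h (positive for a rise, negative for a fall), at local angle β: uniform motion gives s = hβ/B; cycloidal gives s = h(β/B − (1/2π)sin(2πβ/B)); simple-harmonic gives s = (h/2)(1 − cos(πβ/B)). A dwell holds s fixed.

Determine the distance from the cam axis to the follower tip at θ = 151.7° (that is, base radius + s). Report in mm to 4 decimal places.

seg 1 [0°–67.3°] uniform, h=26: full span → s += 26 → s = 26.0000
seg 2 [67.3°–247.1°] simple-harmonic, h=-12: θ=151.7° here. β=84.4, B=179.8. -12/2·(1 − cos(π·0.4694)) = -5.4243 → s = 20.5757
radial distance = base radius + s = 32 + 20.5757 = 52.5757

52.5757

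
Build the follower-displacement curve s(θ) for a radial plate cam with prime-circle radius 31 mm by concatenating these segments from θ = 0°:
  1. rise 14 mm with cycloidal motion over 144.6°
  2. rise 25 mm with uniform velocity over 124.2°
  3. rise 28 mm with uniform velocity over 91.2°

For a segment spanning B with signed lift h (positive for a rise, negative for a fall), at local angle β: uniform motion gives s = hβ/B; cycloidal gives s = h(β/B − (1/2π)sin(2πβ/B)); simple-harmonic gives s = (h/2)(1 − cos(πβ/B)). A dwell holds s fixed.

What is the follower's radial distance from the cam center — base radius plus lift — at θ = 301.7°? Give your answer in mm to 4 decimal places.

seg 1 [0°–144.6°] cycloidal, h=14: full span → s += 14 → s = 14.0000
seg 2 [144.6°–268.8°] uniform, h=25: full span → s += 25 → s = 39.0000
seg 3 [268.8°–360°] uniform, h=28: θ=301.7° here. β=32.9, B=91.2. 28·32.9/91.2 = 10.1009 → s = 49.1009
radial distance = base radius + s = 31 + 49.1009 = 80.1009

80.1009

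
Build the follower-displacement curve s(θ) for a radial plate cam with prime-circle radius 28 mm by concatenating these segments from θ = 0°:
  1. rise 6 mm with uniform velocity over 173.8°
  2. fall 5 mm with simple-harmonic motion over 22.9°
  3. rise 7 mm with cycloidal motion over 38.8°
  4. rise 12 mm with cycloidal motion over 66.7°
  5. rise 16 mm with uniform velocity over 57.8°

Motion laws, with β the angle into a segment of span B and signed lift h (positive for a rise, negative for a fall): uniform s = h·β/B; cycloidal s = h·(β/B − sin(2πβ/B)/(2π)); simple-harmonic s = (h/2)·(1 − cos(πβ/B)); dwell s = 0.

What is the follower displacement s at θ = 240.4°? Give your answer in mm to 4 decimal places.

seg 1 [0°–173.8°] uniform, h=6: full span → s += 6 → s = 6.0000
seg 2 [173.8°–196.7°] simple-harmonic, h=-5: full span → s += -5 → s = 1.0000
seg 3 [196.7°–235.5°] cycloidal, h=7: full span → s += 7 → s = 8.0000
seg 4 [235.5°–302.2°] cycloidal, h=12: θ=240.4° here. β=4.9, B=66.7. 12·(0.0735 − sin(2π·0.0735)/(2π)) = 0.0310 → s = 8.0310

8.0310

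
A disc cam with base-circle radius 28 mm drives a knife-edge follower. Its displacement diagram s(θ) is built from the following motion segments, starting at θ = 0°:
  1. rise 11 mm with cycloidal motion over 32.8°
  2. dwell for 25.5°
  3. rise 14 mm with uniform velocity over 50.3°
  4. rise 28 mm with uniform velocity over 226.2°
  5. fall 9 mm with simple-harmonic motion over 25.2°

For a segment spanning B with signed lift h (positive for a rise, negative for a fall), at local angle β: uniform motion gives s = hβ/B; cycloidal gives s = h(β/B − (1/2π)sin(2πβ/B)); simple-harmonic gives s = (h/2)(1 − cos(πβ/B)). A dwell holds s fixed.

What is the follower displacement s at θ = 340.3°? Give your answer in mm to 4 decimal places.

seg 1 [0°–32.8°] cycloidal, h=11: full span → s += 11 → s = 11.0000
seg 2 [32.8°–58.3°] dwell: s stays 11.0000
seg 3 [58.3°–108.6°] uniform, h=14: full span → s += 14 → s = 25.0000
seg 4 [108.6°–334.8°] uniform, h=28: full span → s += 28 → s = 53.0000
seg 5 [334.8°–360°] simple-harmonic, h=-9: θ=340.3° here. β=5.5, B=25.2. -9/2·(1 − cos(π·0.2183)) = -1.0170 → s = 51.9830

51.9830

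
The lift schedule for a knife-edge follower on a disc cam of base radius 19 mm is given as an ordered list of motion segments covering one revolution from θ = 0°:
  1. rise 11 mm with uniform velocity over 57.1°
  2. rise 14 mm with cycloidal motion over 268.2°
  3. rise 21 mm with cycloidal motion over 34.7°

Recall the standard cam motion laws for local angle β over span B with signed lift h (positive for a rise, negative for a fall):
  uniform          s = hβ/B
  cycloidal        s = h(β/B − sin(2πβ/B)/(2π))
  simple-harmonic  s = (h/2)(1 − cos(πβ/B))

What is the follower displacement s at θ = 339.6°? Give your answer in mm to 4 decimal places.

seg 1 [0°–57.1°] uniform, h=11: full span → s += 11 → s = 11.0000
seg 2 [57.1°–325.3°] cycloidal, h=14: full span → s += 14 → s = 25.0000
seg 3 [325.3°–360°] cycloidal, h=21: θ=339.6° here. β=14.3, B=34.7. 21·(0.4121 − sin(2π·0.4121)/(2π)) = 6.9008 → s = 31.9008

31.9008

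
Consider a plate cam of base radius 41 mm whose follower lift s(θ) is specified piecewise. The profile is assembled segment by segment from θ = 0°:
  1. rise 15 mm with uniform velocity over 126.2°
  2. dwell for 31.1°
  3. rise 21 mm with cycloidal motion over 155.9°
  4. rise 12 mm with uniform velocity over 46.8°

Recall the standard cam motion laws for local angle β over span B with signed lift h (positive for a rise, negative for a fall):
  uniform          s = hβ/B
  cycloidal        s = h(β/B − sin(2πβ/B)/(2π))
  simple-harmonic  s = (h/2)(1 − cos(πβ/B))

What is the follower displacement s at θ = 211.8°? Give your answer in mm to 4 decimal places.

seg 1 [0°–126.2°] uniform, h=15: full span → s += 15 → s = 15.0000
seg 2 [126.2°–157.3°] dwell: s stays 15.0000
seg 3 [157.3°–313.2°] cycloidal, h=21: θ=211.8° here. β=54.5, B=155.9. 21·(0.3496 − sin(2π·0.3496)/(2π)) = 4.6322 → s = 19.6322

19.6322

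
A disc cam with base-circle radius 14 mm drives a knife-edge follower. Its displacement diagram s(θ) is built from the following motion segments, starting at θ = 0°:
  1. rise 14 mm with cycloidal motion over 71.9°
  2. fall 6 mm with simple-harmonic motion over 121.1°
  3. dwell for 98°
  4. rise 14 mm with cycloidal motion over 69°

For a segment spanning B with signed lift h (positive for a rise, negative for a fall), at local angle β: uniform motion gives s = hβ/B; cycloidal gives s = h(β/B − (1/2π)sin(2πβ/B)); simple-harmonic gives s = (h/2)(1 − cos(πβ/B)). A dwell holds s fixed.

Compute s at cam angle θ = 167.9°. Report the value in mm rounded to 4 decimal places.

seg 1 [0°–71.9°] cycloidal, h=14: full span → s += 14 → s = 14.0000
seg 2 [71.9°–193°] simple-harmonic, h=-6: θ=167.9° here. β=96, B=121.1. -6/2·(1 − cos(π·0.7927)) = -5.3862 → s = 8.6138

8.6138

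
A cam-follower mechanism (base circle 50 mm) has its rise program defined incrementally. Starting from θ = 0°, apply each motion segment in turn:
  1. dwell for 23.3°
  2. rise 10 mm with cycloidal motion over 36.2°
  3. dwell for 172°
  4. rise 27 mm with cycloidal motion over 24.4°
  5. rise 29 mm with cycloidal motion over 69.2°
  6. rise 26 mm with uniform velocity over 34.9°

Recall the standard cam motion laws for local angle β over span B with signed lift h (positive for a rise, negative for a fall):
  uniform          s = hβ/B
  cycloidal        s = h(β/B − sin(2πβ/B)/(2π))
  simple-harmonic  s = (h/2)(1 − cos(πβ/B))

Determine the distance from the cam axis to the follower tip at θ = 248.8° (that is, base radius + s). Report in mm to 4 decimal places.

seg 1 [0°–23.3°] dwell: s stays 0.0000
seg 2 [23.3°–59.5°] cycloidal, h=10: full span → s += 10 → s = 10.0000
seg 3 [59.5°–231.5°] dwell: s stays 10.0000
seg 4 [231.5°–255.9°] cycloidal, h=27: θ=248.8° here. β=17.3, B=24.4. 27·(0.7090 − sin(2π·0.7090)/(2π)) = 23.2989 → s = 33.2989
radial distance = base radius + s = 50 + 33.2989 = 83.2989

83.2989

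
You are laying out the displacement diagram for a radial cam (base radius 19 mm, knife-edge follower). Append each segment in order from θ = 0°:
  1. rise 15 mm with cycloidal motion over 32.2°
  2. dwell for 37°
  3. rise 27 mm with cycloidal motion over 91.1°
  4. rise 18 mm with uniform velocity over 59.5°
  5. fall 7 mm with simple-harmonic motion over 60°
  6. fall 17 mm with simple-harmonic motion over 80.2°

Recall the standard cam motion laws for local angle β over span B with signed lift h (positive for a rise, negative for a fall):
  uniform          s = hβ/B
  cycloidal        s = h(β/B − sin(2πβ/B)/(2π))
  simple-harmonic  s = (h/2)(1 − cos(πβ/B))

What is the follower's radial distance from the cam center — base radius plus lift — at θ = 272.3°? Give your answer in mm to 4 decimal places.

seg 1 [0°–32.2°] cycloidal, h=15: full span → s += 15 → s = 15.0000
seg 2 [32.2°–69.2°] dwell: s stays 15.0000
seg 3 [69.2°–160.3°] cycloidal, h=27: full span → s += 27 → s = 42.0000
seg 4 [160.3°–219.8°] uniform, h=18: full span → s += 18 → s = 60.0000
seg 5 [219.8°–279.8°] simple-harmonic, h=-7: θ=272.3° here. β=52.5, B=60. -7/2·(1 − cos(π·0.8750)) = -6.7336 → s = 53.2664
radial distance = base radius + s = 19 + 53.2664 = 72.2664

72.2664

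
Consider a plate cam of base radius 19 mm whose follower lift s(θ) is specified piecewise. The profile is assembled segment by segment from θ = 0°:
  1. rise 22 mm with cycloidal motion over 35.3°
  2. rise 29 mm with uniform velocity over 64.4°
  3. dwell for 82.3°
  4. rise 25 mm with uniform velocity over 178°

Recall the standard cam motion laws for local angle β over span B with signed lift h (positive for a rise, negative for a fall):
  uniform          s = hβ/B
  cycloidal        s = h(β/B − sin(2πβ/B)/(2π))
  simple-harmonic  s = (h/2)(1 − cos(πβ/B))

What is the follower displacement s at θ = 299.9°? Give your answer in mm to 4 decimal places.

seg 1 [0°–35.3°] cycloidal, h=22: full span → s += 22 → s = 22.0000
seg 2 [35.3°–99.7°] uniform, h=29: full span → s += 29 → s = 51.0000
seg 3 [99.7°–182°] dwell: s stays 51.0000
seg 4 [182°–360°] uniform, h=25: θ=299.9° here. β=117.9, B=178. 25·117.9/178 = 16.5590 → s = 67.5590

67.5590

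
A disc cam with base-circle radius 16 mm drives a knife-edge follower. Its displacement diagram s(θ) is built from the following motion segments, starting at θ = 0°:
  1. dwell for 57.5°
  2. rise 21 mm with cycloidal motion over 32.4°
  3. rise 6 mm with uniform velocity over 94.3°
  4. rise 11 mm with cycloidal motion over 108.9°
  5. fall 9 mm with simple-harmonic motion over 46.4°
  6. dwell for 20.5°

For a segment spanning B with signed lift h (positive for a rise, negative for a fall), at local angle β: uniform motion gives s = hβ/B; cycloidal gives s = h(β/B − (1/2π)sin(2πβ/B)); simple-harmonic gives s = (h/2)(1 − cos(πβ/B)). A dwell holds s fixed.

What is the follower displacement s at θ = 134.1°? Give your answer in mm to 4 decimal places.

seg 1 [0°–57.5°] dwell: s stays 0.0000
seg 2 [57.5°–89.9°] cycloidal, h=21: full span → s += 21 → s = 21.0000
seg 3 [89.9°–184.2°] uniform, h=6: θ=134.1° here. β=44.2, B=94.3. 6·44.2/94.3 = 2.8123 → s = 23.8123

23.8123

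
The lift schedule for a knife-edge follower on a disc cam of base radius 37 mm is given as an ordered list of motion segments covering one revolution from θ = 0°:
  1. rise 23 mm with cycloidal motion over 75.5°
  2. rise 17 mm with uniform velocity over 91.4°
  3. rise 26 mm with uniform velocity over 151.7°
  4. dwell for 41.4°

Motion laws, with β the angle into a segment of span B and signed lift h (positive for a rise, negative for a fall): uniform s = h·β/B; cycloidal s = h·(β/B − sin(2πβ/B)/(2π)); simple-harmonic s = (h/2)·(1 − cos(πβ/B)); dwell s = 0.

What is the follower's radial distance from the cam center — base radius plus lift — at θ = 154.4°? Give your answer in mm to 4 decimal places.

seg 1 [0°–75.5°] cycloidal, h=23: full span → s += 23 → s = 23.0000
seg 2 [75.5°–166.9°] uniform, h=17: θ=154.4° here. β=78.9, B=91.4. 17·78.9/91.4 = 14.6751 → s = 37.6751
radial distance = base radius + s = 37 + 37.6751 = 74.6751

74.6751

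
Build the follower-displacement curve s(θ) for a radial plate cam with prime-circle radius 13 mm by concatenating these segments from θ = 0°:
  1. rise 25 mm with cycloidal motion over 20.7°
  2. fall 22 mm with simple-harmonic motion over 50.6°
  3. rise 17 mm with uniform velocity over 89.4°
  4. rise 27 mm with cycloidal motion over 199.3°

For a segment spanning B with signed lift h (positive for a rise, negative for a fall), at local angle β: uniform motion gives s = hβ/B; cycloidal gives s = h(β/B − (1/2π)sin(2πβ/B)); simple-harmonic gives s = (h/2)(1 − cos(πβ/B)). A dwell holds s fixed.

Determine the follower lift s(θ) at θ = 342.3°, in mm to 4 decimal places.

seg 1 [0°–20.7°] cycloidal, h=25: full span → s += 25 → s = 25.0000
seg 2 [20.7°–71.3°] simple-harmonic, h=-22: full span → s += -22 → s = 3.0000
seg 3 [71.3°–160.7°] uniform, h=17: full span → s += 17 → s = 20.0000
seg 4 [160.7°–360°] cycloidal, h=27: θ=342.3° here. β=181.6, B=199.3. 27·(0.9112 − sin(2π·0.9112)/(2π)) = 26.8775 → s = 46.8775

46.8775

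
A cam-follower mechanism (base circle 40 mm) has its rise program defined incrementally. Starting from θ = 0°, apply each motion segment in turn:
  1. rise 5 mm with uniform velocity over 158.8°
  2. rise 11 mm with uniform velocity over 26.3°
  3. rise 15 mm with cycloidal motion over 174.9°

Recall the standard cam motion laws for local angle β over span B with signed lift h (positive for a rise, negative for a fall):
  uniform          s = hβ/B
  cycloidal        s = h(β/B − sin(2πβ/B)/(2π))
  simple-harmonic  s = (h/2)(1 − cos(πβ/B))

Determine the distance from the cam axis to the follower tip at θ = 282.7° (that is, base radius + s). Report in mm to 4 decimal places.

seg 1 [0°–158.8°] uniform, h=5: full span → s += 5 → s = 5.0000
seg 2 [158.8°–185.1°] uniform, h=11: full span → s += 11 → s = 16.0000
seg 3 [185.1°–360°] cycloidal, h=15: θ=282.7° here. β=97.6, B=174.9. 15·(0.5580 − sin(2π·0.5580)/(2π)) = 9.2218 → s = 25.2218
radial distance = base radius + s = 40 + 25.2218 = 65.2218

65.2218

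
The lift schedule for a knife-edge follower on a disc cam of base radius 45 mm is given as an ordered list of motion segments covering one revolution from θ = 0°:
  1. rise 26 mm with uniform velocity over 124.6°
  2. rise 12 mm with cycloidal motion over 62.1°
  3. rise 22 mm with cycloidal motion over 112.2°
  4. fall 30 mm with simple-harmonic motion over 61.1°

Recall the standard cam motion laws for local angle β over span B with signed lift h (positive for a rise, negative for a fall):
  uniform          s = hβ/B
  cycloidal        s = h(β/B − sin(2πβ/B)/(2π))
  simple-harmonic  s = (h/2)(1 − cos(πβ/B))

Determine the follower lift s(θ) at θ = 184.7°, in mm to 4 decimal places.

seg 1 [0°–124.6°] uniform, h=26: full span → s += 26 → s = 26.0000
seg 2 [124.6°–186.7°] cycloidal, h=12: θ=184.7° here. β=60.1, B=62.1. 12·(0.9678 − sin(2π·0.9678)/(2π)) = 11.9974 → s = 37.9974

37.9974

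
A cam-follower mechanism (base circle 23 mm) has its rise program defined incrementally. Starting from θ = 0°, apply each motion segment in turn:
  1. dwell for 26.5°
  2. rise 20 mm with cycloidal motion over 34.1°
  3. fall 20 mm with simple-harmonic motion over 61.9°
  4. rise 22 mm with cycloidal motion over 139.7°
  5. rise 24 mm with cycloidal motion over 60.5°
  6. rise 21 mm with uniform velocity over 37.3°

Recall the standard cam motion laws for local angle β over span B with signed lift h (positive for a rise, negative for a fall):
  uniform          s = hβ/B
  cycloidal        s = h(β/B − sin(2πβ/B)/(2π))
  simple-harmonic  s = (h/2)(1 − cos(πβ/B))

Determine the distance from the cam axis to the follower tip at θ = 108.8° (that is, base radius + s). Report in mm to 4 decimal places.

seg 1 [0°–26.5°] dwell: s stays 0.0000
seg 2 [26.5°–60.6°] cycloidal, h=20: full span → s += 20 → s = 20.0000
seg 3 [60.6°–122.5°] simple-harmonic, h=-20: θ=108.8° here. β=48.2, B=61.9. -20/2·(1 − cos(π·0.7787)) = -17.6785 → s = 2.3215
radial distance = base radius + s = 23 + 2.3215 = 25.3215

25.3215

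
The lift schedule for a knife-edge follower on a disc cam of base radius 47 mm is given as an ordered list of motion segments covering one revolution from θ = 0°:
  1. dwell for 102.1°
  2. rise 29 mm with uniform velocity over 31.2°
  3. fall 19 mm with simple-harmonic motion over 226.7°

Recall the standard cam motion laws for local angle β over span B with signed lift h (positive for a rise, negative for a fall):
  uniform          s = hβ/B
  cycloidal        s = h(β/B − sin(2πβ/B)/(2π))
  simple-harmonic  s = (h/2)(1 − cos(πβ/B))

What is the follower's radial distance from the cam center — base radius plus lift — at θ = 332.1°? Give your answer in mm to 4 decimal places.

seg 1 [0°–102.1°] dwell: s stays 0.0000
seg 2 [102.1°–133.3°] uniform, h=29: full span → s += 29 → s = 29.0000
seg 3 [133.3°–360°] simple-harmonic, h=-19: θ=332.1° here. β=198.8, B=226.7. -19/2·(1 − cos(π·0.8769)) = -18.2987 → s = 10.7013
radial distance = base radius + s = 47 + 10.7013 = 57.7013

57.7013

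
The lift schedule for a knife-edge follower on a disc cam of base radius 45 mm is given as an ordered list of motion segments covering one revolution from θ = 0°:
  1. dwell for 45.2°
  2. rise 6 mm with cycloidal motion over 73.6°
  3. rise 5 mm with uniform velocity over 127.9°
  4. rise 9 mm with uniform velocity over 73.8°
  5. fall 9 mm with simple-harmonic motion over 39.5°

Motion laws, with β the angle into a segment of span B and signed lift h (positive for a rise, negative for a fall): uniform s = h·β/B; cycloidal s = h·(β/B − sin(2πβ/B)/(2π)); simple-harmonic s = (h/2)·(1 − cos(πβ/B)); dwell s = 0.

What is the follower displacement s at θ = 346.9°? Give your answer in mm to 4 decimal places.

seg 1 [0°–45.2°] dwell: s stays 0.0000
seg 2 [45.2°–118.8°] cycloidal, h=6: full span → s += 6 → s = 6.0000
seg 3 [118.8°–246.7°] uniform, h=5: full span → s += 5 → s = 11.0000
seg 4 [246.7°–320.5°] uniform, h=9: full span → s += 9 → s = 20.0000
seg 5 [320.5°–360°] simple-harmonic, h=-9: θ=346.9° here. β=26.4, B=39.5. -9/2·(1 − cos(π·0.6684)) = -6.7706 → s = 13.2294

13.2294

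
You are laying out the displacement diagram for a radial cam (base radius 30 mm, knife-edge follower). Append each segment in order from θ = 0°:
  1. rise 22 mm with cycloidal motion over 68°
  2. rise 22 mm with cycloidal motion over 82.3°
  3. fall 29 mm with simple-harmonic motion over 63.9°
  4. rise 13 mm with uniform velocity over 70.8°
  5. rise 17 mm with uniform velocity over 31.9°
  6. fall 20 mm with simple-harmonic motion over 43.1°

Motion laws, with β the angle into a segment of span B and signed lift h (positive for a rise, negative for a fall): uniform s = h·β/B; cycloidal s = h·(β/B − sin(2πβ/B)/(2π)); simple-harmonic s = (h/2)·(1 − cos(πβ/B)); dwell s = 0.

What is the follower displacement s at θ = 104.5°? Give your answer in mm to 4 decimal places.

seg 1 [0°–68°] cycloidal, h=22: full span → s += 22 → s = 22.0000
seg 2 [68°–150.3°] cycloidal, h=22: θ=104.5° here. β=36.5, B=82.3. 22·(0.4435 − sin(2π·0.4435)/(2π)) = 8.5399 → s = 30.5399

30.5399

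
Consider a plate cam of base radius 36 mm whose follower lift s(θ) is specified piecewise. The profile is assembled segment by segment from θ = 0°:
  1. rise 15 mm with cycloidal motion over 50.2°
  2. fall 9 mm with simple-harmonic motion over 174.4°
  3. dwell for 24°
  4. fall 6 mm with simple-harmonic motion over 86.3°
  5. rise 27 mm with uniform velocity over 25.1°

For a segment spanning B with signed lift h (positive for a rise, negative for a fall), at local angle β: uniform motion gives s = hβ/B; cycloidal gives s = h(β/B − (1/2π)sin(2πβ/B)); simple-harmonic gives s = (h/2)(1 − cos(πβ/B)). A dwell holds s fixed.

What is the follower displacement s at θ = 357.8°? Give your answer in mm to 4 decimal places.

seg 1 [0°–50.2°] cycloidal, h=15: full span → s += 15 → s = 15.0000
seg 2 [50.2°–224.6°] simple-harmonic, h=-9: full span → s += -9 → s = 6.0000
seg 3 [224.6°–248.6°] dwell: s stays 6.0000
seg 4 [248.6°–334.9°] simple-harmonic, h=-6: full span → s += -6 → s = 0.0000
seg 5 [334.9°–360°] uniform, h=27: θ=357.8° here. β=22.9, B=25.1. 27·22.9/25.1 = 24.6335 → s = 24.6335

24.6335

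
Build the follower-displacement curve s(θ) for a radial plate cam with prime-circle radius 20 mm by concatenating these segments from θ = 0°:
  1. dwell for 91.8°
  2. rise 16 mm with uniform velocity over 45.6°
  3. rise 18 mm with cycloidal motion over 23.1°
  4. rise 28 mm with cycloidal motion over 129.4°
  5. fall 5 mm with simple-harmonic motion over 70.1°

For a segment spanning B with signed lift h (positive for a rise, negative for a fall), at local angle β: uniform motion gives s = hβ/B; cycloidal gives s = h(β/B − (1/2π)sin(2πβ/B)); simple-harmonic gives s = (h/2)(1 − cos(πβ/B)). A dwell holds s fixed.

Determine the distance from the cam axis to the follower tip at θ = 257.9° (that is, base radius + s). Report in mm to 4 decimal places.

seg 1 [0°–91.8°] dwell: s stays 0.0000
seg 2 [91.8°–137.4°] uniform, h=16: full span → s += 16 → s = 16.0000
seg 3 [137.4°–160.5°] cycloidal, h=18: full span → s += 18 → s = 34.0000
seg 4 [160.5°–289.9°] cycloidal, h=28: θ=257.9° here. β=97.4, B=129.4. 28·(0.7527 − sin(2π·0.7527)/(2π)) = 25.5314 → s = 59.5314
radial distance = base radius + s = 20 + 59.5314 = 79.5314

79.5314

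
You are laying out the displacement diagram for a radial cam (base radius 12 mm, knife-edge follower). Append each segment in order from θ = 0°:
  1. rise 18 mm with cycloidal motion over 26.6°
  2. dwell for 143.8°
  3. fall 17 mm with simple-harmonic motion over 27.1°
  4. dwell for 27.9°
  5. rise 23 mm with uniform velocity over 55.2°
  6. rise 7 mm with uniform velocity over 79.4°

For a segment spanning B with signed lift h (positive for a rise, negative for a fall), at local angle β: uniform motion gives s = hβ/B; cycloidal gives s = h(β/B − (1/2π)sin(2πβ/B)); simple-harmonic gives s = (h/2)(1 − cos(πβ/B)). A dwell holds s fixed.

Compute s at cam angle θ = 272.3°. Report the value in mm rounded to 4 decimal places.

seg 1 [0°–26.6°] cycloidal, h=18: full span → s += 18 → s = 18.0000
seg 2 [26.6°–170.4°] dwell: s stays 18.0000
seg 3 [170.4°–197.5°] simple-harmonic, h=-17: full span → s += -17 → s = 1.0000
seg 4 [197.5°–225.4°] dwell: s stays 1.0000
seg 5 [225.4°–280.6°] uniform, h=23: θ=272.3° here. β=46.9, B=55.2. 23·46.9/55.2 = 19.5417 → s = 20.5417

20.5417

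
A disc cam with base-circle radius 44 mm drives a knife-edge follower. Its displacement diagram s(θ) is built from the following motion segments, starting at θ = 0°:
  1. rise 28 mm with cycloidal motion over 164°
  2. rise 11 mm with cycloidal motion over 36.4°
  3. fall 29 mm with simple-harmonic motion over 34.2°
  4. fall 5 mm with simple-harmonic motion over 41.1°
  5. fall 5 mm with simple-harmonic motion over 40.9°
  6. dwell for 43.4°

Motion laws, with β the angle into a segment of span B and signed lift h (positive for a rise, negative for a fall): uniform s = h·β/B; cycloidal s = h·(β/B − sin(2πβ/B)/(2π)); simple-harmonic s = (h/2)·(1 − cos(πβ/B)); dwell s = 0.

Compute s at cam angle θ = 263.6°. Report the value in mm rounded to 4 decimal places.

seg 1 [0°–164°] cycloidal, h=28: full span → s += 28 → s = 28.0000
seg 2 [164°–200.4°] cycloidal, h=11: full span → s += 11 → s = 39.0000
seg 3 [200.4°–234.6°] simple-harmonic, h=-29: full span → s += -29 → s = 10.0000
seg 4 [234.6°–275.7°] simple-harmonic, h=-5: θ=263.6° here. β=29, B=41.1. -5/2·(1 − cos(π·0.7056)) = -4.0048 → s = 5.9952

5.9952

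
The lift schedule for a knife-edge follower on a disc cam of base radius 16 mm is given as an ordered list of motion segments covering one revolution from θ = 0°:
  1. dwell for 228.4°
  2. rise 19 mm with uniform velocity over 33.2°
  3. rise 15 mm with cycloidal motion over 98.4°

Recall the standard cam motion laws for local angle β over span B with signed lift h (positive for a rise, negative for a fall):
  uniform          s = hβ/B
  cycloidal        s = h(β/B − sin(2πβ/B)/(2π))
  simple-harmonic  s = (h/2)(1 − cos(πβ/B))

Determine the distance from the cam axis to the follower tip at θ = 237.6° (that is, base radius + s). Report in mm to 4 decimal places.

seg 1 [0°–228.4°] dwell: s stays 0.0000
seg 2 [228.4°–261.6°] uniform, h=19: θ=237.6° here. β=9.2, B=33.2. 19·9.2/33.2 = 5.2651 → s = 5.2651
radial distance = base radius + s = 16 + 5.2651 = 21.2651

21.2651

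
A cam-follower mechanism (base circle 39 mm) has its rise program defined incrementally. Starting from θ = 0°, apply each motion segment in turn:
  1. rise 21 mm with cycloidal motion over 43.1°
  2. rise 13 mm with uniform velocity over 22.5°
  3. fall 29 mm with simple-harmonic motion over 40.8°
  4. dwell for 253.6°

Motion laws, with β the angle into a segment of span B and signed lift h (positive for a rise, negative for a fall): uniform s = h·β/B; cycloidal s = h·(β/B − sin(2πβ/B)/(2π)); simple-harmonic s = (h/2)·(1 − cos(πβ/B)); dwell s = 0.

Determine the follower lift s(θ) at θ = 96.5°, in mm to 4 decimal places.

seg 1 [0°–43.1°] cycloidal, h=21: full span → s += 21 → s = 21.0000
seg 2 [43.1°–65.6°] uniform, h=13: full span → s += 13 → s = 34.0000
seg 3 [65.6°–106.4°] simple-harmonic, h=-29: θ=96.5° here. β=30.9, B=40.8. -29/2·(1 − cos(π·0.7574)) = -24.9871 → s = 9.0129

9.0129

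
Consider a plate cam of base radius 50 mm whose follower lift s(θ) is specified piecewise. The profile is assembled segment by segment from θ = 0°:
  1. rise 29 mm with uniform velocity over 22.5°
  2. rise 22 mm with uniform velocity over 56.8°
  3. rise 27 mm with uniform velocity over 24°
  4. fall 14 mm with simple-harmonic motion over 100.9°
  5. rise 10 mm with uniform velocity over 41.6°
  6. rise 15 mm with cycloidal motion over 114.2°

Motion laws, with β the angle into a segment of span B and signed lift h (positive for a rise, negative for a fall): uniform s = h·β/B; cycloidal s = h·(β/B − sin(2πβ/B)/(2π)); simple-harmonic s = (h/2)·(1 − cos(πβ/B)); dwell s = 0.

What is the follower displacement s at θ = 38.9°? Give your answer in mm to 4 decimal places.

seg 1 [0°–22.5°] uniform, h=29: full span → s += 29 → s = 29.0000
seg 2 [22.5°–79.3°] uniform, h=22: θ=38.9° here. β=16.4, B=56.8. 22·16.4/56.8 = 6.3521 → s = 35.3521

35.3521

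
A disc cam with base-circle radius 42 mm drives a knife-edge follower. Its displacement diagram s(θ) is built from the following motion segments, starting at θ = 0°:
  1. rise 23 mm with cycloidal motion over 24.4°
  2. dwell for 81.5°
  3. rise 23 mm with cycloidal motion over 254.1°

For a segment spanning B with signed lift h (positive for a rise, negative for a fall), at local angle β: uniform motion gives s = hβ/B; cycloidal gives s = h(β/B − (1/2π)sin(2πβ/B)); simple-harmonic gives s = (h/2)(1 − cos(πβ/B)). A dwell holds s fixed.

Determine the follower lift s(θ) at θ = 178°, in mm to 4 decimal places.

seg 1 [0°–24.4°] cycloidal, h=23: full span → s += 23 → s = 23.0000
seg 2 [24.4°–105.9°] dwell: s stays 23.0000
seg 3 [105.9°–360°] cycloidal, h=23: θ=178° here. β=72.1, B=254.1. 23·(0.2837 − sin(2π·0.2837)/(2π)) = 2.9476 → s = 25.9476

25.9476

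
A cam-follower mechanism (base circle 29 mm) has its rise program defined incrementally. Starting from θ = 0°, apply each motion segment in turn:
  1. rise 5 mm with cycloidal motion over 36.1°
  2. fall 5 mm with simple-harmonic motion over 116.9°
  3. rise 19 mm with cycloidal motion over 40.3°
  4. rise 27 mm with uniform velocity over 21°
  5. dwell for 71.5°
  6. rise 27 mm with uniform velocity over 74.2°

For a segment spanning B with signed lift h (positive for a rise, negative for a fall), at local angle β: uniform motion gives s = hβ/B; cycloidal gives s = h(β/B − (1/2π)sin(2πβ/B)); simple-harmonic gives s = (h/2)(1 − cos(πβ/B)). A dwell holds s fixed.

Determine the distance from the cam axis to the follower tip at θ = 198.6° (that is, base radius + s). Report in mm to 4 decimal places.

seg 1 [0°–36.1°] cycloidal, h=5: full span → s += 5 → s = 5.0000
seg 2 [36.1°–153°] simple-harmonic, h=-5: full span → s += -5 → s = 0.0000
seg 3 [153°–193.3°] cycloidal, h=19: full span → s += 19 → s = 19.0000
seg 4 [193.3°–214.3°] uniform, h=27: θ=198.6° here. β=5.3, B=21. 27·5.3/21 = 6.8143 → s = 25.8143
radial distance = base radius + s = 29 + 25.8143 = 54.8143

54.8143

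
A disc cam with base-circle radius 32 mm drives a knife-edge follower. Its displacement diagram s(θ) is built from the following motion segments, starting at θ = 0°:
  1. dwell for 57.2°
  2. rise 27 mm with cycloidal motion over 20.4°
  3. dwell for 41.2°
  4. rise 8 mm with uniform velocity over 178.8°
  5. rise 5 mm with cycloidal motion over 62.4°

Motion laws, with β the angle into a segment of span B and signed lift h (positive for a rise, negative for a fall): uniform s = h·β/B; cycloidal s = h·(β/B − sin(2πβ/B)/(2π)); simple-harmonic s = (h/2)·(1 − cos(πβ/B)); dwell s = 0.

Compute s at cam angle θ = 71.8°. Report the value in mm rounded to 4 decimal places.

seg 1 [0°–57.2°] dwell: s stays 0.0000
seg 2 [57.2°–77.6°] cycloidal, h=27: θ=71.8° here. β=14.6, B=20.4. 27·(0.7157 − sin(2π·0.7157)/(2π)) = 23.5212 → s = 23.5212

23.5212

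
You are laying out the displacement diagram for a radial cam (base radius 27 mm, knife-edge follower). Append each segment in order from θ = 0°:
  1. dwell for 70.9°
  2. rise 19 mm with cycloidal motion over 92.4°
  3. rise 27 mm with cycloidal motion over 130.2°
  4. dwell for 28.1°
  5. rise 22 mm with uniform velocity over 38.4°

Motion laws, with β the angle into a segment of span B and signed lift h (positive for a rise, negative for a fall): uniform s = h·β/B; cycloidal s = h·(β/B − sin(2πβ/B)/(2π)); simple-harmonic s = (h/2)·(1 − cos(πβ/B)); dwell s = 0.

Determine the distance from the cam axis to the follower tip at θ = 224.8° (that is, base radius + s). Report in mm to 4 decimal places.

seg 1 [0°–70.9°] dwell: s stays 0.0000
seg 2 [70.9°–163.3°] cycloidal, h=19: full span → s += 19 → s = 19.0000
seg 3 [163.3°–293.5°] cycloidal, h=27: θ=224.8° here. β=61.5, B=130.2. 27·(0.4724 − sin(2π·0.4724)/(2π)) = 12.0107 → s = 31.0107
radial distance = base radius + s = 27 + 31.0107 = 58.0107

58.0107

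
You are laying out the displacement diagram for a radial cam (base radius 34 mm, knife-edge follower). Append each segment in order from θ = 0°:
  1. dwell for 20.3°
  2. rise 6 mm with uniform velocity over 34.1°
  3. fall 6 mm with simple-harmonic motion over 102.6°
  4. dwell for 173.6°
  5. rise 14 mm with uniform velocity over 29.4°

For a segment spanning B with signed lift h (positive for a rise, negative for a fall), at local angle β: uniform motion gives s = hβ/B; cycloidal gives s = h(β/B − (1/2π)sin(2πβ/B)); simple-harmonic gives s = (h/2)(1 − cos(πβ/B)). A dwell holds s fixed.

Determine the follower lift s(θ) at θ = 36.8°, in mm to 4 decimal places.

seg 1 [0°–20.3°] dwell: s stays 0.0000
seg 2 [20.3°–54.4°] uniform, h=6: θ=36.8° here. β=16.5, B=34.1. 6·16.5/34.1 = 2.9032 → s = 2.9032

2.9032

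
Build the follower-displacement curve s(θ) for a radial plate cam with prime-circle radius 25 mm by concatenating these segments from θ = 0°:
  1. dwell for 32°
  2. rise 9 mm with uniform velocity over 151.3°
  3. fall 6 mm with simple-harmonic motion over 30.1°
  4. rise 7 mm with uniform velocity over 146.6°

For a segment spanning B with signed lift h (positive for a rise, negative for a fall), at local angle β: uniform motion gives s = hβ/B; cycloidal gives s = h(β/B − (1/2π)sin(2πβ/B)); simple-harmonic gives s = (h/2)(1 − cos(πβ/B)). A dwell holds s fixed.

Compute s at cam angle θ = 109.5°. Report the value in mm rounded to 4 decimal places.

seg 1 [0°–32°] dwell: s stays 0.0000
seg 2 [32°–183.3°] uniform, h=9: θ=109.5° here. β=77.5, B=151.3. 9·77.5/151.3 = 4.6100 → s = 4.6100

4.6100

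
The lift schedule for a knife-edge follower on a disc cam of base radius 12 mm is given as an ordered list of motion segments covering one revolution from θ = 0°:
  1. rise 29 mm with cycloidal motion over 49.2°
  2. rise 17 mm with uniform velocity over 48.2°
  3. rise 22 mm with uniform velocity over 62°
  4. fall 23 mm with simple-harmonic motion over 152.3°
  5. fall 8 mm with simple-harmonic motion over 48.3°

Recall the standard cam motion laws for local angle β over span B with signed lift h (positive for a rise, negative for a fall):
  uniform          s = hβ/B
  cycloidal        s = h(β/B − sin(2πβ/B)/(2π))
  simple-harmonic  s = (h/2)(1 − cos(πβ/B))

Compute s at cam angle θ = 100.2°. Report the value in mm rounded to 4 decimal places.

seg 1 [0°–49.2°] cycloidal, h=29: full span → s += 29 → s = 29.0000
seg 2 [49.2°–97.4°] uniform, h=17: full span → s += 17 → s = 46.0000
seg 3 [97.4°–159.4°] uniform, h=22: θ=100.2° here. β=2.8, B=62. 22·2.8/62 = 0.9935 → s = 46.9935

46.9935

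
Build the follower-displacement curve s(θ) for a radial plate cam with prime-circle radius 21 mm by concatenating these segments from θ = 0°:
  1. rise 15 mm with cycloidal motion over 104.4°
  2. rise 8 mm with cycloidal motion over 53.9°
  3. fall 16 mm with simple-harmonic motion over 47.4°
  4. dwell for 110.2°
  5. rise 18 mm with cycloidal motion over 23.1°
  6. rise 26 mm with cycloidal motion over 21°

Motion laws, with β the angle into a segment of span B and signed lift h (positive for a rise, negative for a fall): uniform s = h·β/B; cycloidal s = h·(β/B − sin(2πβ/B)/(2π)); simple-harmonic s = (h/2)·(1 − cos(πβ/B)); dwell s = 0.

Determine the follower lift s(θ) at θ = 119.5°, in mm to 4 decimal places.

seg 1 [0°–104.4°] cycloidal, h=15: full span → s += 15 → s = 15.0000
seg 2 [104.4°–158.3°] cycloidal, h=8: θ=119.5° here. β=15.1, B=53.9. 8·(0.2801 − sin(2π·0.2801)/(2π)) = 0.9907 → s = 15.9907

15.9907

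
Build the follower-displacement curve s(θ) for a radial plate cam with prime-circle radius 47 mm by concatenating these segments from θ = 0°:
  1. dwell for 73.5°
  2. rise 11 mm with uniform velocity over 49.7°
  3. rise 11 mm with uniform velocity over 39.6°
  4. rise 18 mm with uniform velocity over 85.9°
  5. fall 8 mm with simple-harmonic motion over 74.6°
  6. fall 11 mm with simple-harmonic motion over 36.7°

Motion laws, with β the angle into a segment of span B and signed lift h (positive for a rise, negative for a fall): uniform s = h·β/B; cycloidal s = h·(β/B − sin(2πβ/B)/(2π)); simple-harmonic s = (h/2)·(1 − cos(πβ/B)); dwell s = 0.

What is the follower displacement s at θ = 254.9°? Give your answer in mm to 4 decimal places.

seg 1 [0°–73.5°] dwell: s stays 0.0000
seg 2 [73.5°–123.2°] uniform, h=11: full span → s += 11 → s = 11.0000
seg 3 [123.2°–162.8°] uniform, h=11: full span → s += 11 → s = 22.0000
seg 4 [162.8°–248.7°] uniform, h=18: full span → s += 18 → s = 40.0000
seg 5 [248.7°–323.3°] simple-harmonic, h=-8: θ=254.9° here. β=6.2, B=74.6. -8/2·(1 − cos(π·0.0831)) = -0.1356 → s = 39.8644

39.8644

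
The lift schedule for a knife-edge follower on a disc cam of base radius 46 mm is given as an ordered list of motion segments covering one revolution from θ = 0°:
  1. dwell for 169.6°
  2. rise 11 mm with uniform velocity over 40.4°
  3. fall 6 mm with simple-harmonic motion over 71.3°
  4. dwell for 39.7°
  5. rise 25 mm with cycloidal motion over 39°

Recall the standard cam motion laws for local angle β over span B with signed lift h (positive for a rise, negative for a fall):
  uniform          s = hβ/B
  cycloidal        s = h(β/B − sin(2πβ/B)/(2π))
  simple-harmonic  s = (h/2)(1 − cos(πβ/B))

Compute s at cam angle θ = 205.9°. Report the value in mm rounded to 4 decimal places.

seg 1 [0°–169.6°] dwell: s stays 0.0000
seg 2 [169.6°–210°] uniform, h=11: θ=205.9° here. β=36.3, B=40.4. 11·36.3/40.4 = 9.8837 → s = 9.8837

9.8837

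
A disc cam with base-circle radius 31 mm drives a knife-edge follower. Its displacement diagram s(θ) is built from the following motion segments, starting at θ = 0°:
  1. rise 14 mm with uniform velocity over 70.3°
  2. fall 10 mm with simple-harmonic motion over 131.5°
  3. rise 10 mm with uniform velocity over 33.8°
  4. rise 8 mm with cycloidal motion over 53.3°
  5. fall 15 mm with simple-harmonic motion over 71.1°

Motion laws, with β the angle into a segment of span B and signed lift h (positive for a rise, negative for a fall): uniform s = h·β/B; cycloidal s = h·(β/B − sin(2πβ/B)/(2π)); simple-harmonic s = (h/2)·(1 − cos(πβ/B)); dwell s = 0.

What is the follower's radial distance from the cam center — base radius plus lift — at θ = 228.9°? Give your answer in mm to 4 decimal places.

seg 1 [0°–70.3°] uniform, h=14: full span → s += 14 → s = 14.0000
seg 2 [70.3°–201.8°] simple-harmonic, h=-10: full span → s += -10 → s = 4.0000
seg 3 [201.8°–235.6°] uniform, h=10: θ=228.9° here. β=27.1, B=33.8. 10·27.1/33.8 = 8.0178 → s = 12.0178
radial distance = base radius + s = 31 + 12.0178 = 43.0178

43.0178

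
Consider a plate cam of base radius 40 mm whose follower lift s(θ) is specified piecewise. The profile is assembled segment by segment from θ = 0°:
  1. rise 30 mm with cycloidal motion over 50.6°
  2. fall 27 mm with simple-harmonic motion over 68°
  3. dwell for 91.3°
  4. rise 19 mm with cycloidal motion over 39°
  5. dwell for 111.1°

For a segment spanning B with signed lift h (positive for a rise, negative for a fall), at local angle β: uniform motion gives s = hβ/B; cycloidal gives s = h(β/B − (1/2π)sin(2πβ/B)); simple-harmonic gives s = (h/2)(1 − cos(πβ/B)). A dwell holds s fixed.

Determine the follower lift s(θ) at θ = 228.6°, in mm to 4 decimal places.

seg 1 [0°–50.6°] cycloidal, h=30: full span → s += 30 → s = 30.0000
seg 2 [50.6°–118.6°] simple-harmonic, h=-27: full span → s += -27 → s = 3.0000
seg 3 [118.6°–209.9°] dwell: s stays 3.0000
seg 4 [209.9°–248.9°] cycloidal, h=19: θ=228.6° here. β=18.7, B=39. 19·(0.4795 − sin(2π·0.4795)/(2π)) = 8.7216 → s = 11.7216

11.7216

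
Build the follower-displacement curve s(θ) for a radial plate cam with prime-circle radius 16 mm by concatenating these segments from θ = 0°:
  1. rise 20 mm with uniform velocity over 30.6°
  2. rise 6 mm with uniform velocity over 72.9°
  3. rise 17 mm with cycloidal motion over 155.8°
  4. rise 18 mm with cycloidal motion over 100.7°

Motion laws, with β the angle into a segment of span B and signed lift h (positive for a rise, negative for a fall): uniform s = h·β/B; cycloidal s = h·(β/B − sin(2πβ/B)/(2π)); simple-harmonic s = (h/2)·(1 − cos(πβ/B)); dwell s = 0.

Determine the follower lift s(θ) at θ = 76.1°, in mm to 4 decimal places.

seg 1 [0°–30.6°] uniform, h=20: full span → s += 20 → s = 20.0000
seg 2 [30.6°–103.5°] uniform, h=6: θ=76.1° here. β=45.5, B=72.9. 6·45.5/72.9 = 3.7449 → s = 23.7449

23.7449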